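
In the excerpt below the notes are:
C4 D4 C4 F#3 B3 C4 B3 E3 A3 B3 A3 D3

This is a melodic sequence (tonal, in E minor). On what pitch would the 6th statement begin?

Unit = 4 notes; the statements start on C4, B3, A3, moving down a 2nd each time.
Extending the heads down a 2nd: G3 → F#3 → E3.

E3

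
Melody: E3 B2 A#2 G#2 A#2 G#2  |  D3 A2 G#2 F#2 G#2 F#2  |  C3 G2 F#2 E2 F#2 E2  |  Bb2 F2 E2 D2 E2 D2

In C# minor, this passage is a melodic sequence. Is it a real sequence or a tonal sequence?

Each cell has the same semitone pattern (-5, -1, -2, 2, -2) — intervals are preserved exactly.
And A#2 lies outside C# minor, so the sequence is real rather than tonal.

real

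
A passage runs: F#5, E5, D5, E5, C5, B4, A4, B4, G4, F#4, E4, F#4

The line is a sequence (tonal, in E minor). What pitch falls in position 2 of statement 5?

G3

Grouping in 4s, the 2nd note of each cell is E5, B4, F#4.
Extending down a 4th: C4 → G3.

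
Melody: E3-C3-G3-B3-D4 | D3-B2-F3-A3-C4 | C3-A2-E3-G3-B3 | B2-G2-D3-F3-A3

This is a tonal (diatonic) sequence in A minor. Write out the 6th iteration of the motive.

G2 E2 B2 D3 F3

The 5-note cells begin on E3, D3, C3, B2 — each down a 2nd from the last.
Extending down a 2nd: A2 → G2.
From G2 the diatonic shape gives G2 E2 B2 D3 F3.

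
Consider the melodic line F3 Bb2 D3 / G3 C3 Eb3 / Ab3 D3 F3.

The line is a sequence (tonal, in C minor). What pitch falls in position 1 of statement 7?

With 3-note cells, note 1 of each statement runs F3, G3, Ab3.
Carrying that up a 2nd forward: Bb3 → C4 → D4 → Eb4.

Eb4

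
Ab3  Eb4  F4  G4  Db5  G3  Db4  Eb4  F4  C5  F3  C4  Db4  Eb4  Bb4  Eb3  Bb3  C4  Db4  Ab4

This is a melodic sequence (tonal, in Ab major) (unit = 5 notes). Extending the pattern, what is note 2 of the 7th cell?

F3

With 5-note cells, note 2 of each statement runs Eb4, Db4, C4, Bb3.
Each moves down a 2nd. Continuing: Ab3 → G3 → F3.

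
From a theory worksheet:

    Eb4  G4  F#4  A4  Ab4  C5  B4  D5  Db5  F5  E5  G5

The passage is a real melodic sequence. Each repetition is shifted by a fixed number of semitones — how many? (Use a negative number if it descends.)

The 4-note cells begin on Eb4, Ab4, Db5 — each up a 4th from the last.
Eb4 to Ab4 spans +5 semitones.

5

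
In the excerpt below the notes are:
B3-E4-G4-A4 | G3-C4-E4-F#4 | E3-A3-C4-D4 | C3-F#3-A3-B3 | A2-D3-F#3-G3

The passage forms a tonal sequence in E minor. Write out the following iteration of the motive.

F#2 B2 D3 E3

With a 4-note motive the entries are B3, G3, E3, C3, A2, each down a 3rd from the previous.
Statement 6 starts on F#2 and keeps the same diatonic contour: F#2 B2 D3 E3.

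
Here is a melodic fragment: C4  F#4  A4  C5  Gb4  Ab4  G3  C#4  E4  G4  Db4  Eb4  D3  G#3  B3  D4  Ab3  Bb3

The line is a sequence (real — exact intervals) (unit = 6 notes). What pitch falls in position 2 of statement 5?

Grouping in 6s, the 2nd note of each cell is F#4, C#4, G#3.
Each moves down a 4th. Continuing: D#3 → A#2.

A#2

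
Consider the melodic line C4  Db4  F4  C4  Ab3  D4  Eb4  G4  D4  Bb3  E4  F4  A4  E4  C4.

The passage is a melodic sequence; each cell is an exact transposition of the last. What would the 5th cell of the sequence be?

G#4 A4 C#5 G#4 E4

The 5-note cells begin on C4, D4, E4 — each up a 2nd from the last.
Continuing the starts: F#4 → G#4.
From G#4 the exact shape gives G#4 A4 C#5 G#4 E4.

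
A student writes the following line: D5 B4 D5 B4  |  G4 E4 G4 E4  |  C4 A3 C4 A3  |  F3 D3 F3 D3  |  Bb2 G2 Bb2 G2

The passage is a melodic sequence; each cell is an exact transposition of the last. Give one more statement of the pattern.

Eb2 C2 Eb2 C2

With a 4-note motive the entries are D5, G4, C4, F3, Bb2, each down a 5th from the previous.
So cell 6 is Eb2 C2 Eb2 C2.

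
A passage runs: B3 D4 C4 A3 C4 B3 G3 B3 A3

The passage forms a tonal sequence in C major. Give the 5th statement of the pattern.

E3 G3 F3

The 3-note cells begin on B3, A3, G3 — each down a 2nd from the last.
Extending down a 2nd: F3 → E3.
Statement 5 starts on E3 and keeps the same diatonic contour: E3 G3 F3.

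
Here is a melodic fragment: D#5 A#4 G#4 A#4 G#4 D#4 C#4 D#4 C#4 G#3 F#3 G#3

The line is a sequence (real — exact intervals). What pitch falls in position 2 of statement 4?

Grouping in 4s, the 2nd note of each cell is A#4, D#4, G#3.
From G#3, down a 5th gives C#3.

C#3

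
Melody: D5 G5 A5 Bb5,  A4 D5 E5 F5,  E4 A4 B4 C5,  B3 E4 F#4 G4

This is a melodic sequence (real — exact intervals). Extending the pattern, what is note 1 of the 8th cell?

D#2

With 4-note cells, note 1 of each statement runs D5, A4, E4, B3.
Each moves down a 4th. Continuing: F#3 → C#3 → G#2 → D#2.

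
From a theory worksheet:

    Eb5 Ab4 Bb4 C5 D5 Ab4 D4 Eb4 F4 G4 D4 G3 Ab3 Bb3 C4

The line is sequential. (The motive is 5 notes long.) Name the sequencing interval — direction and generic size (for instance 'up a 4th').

down a 5th

With a 5-note motive the entries are Eb5, Ab4, D4, each down a 5th from the previous.
From Eb5 to Ab4: down a 5th.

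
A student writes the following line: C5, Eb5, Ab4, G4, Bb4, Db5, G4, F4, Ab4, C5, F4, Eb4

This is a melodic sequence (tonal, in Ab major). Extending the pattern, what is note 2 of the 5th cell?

Grouping in 4s, the 2nd note of each cell is Eb5, Db5, C5.
Carrying that down a 2nd forward: Bb4 → Ab4.

Ab4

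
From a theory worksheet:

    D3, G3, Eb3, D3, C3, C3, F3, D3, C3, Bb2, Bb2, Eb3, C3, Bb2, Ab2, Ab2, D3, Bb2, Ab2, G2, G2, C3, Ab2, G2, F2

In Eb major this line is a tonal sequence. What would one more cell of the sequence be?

F2 Bb2 G2 F2 Eb2

Unit = 5 notes; the statements start on D3, C3, Bb2, Ab2, G2, moving down a 2nd each time.
Statement 6 starts on F2 and keeps the same diatonic contour: F2 Bb2 G2 F2 Eb2.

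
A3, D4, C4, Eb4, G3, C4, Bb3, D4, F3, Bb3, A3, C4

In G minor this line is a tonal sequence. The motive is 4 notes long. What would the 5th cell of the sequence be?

Unit = 4 notes; the statements start on A3, G3, F3, moving down a 2nd each time.
Continuing the starts: Eb3 → D3.
Statement 5 starts on D3 and keeps the same diatonic contour: D3 G3 F3 A3.

D3 G3 F3 A3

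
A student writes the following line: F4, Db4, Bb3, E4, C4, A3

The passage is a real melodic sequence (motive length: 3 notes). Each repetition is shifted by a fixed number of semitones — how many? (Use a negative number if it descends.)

-1

Unit = 3 notes; the statements start on F4, E4, moving down a 2nd each time.
F4→E4 is 64 − 65 = -1 semitones.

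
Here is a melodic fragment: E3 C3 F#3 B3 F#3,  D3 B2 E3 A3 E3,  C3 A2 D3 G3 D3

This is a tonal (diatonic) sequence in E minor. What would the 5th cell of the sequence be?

A2 F#2 B2 E3 B2

Unit = 5 notes; the statements start on E3, D3, C3, moving down a 2nd each time.
Continuing the starts: B2 → A2.
From A2 the diatonic shape gives A2 F#2 B2 E3 B2.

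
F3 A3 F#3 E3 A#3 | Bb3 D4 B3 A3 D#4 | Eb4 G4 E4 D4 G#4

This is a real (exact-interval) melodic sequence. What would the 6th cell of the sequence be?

Gb5 Bb5 G5 F5 B5

The 5-note cells begin on F3, Bb3, Eb4 — each up a 4th from the last.
Continuing the starts: Ab4 → Db5 → Gb5.
Statement 6 starts on Gb5 and keeps the same exact contour: Gb5 Bb5 G5 F5 B5.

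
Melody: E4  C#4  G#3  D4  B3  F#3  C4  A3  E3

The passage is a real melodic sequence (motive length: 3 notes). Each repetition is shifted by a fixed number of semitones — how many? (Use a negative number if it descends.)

Taking 3-note groups, the heads are E4, D4, C4: the pattern moves down a 2nd.
Counting half-steps from E4 to D4: -2.

-2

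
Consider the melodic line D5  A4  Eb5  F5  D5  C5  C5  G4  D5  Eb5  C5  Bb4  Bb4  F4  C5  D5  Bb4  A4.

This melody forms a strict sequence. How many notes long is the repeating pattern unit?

Try groups of 6 (3 cells in 18 notes):
D5 A4 Eb5 F5 D5 C5 | C5 G4 D5 Eb5 C5 Bb4 | Bb4 F4 C5 D5 Bb4 A4
Each cell is the previous one down a 2nd — so the unit is 6 notes.

6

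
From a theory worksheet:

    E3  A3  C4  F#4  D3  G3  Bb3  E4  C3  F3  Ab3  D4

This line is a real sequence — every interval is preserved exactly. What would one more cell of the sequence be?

Bb2 Eb3 Gb3 C4

The 4-note cells begin on E3, D3, C3 — each down a 2nd from the last.
Statement 4 starts on Bb2 and keeps the same exact contour: Bb2 Eb3 Gb3 C4.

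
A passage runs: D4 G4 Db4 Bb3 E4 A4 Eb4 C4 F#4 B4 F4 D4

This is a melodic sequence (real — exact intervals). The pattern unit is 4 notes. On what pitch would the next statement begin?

Unit = 4 notes; the statements start on D4, E4, F#4, moving up a 2nd each time.
The next head, up a 2nd from F#4, is G#4.

G#4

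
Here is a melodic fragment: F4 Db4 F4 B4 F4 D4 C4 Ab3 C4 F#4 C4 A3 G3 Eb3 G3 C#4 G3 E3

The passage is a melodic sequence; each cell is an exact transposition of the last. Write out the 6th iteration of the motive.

With a 6-note motive the entries are F4, C4, G3, each down a 4th from the previous.
Continuing the starts: D3 → A2 → E2.
From E2 the exact shape gives E2 C2 E2 A#2 E2 C#2.

E2 C2 E2 A#2 E2 C#2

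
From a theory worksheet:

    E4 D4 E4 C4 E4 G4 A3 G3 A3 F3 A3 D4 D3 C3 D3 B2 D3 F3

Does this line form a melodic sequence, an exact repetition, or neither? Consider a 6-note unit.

Note 6 of cell 2 is D4; if this were a sequence it would be C4. No unit length gives a consistent transposition pattern.

neither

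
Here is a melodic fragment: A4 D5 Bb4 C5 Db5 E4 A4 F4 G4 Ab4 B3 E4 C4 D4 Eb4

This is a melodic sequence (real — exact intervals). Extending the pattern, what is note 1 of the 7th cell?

D#2

Grouping in 5s, the 1st note of each cell is A4, E4, B3.
Extending down a 4th: F#3 → C#3 → G#2 → D#2.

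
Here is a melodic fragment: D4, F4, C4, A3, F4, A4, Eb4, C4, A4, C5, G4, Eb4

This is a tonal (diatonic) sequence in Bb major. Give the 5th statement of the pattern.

Eb5 G5 D5 Bb4

Taking 4-note groups, the heads are D4, F4, A4: the pattern moves up a 3rd.
Continuing the starts: C5 → Eb5.
Statement 5 starts on Eb5 and keeps the same diatonic contour: Eb5 G5 D5 Bb4.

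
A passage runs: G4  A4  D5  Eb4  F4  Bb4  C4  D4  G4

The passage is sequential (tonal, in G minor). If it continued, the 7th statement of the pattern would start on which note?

Taking 3-note groups, the heads are G4, Eb4, C4: the pattern moves down a 3rd.
Extending the heads down a 3rd: A3 → F3 → D3 → Bb2.

Bb2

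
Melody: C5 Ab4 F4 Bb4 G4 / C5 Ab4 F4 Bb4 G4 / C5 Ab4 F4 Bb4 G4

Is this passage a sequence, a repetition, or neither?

Each 5-note cell is identical (C5 Ab4 F4 Bb4 G4), restated at the same pitch.

repetition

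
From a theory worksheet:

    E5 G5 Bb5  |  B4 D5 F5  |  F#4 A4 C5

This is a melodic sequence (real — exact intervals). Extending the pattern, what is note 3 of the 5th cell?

With 3-note cells, note 3 of each statement runs Bb5, F5, C5.
Each moves down a 4th. Continuing: G4 → D4.

D4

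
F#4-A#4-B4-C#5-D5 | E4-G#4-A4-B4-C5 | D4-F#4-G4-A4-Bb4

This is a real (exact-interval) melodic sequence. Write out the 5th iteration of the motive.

Bb3 D4 Eb4 F4 Gb4

The 5-note cells begin on F#4, E4, D4 — each down a 2nd from the last.
Extending down a 2nd: C4 → Bb3.
From Bb3 the exact shape gives Bb3 D4 Eb4 F4 Gb4.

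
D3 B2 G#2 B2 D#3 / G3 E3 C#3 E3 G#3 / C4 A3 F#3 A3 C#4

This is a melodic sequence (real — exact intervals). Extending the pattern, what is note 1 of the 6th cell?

Eb5

With 5-note cells, note 1 of each statement runs D3, G3, C4.
Carrying that up a 4th forward: F4 → Bb4 → Eb5.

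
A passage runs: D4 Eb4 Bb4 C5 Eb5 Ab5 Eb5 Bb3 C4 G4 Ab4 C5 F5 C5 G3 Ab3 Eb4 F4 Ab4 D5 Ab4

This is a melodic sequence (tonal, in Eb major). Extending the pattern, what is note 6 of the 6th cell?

Eb4

The unit is 7 notes. Position-6 pitches of the 3 shown cells: Ab5, F5, D5.
Carrying that down a 3rd forward: Bb4 → G4 → Eb4.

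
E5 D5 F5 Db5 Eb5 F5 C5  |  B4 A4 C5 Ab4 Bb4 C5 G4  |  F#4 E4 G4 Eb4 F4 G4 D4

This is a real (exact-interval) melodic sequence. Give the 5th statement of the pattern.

G#3 F#3 A3 F3 G3 A3 E3

With a 7-note motive the entries are E5, B4, F#4, each down a 4th from the previous.
Carrying on: C#4 → G#3.
So cell 5 is G#3 F#3 A3 F3 G3 A3 E3.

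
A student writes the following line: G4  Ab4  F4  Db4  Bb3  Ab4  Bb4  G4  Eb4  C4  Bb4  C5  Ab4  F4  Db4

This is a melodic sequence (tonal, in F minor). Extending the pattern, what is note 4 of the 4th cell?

Grouping in 5s, the 4th note of each cell is Db4, Eb4, F4.
From F4, up a 2nd gives G4.

G4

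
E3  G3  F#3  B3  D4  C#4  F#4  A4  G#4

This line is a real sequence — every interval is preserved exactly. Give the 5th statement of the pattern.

Taking 3-note groups, the heads are E3, B3, F#4: the pattern moves up a 5th.
Carrying on: C#5 → G#5.
From G#5 the exact shape gives G#5 B5 A#5.

G#5 B5 A#5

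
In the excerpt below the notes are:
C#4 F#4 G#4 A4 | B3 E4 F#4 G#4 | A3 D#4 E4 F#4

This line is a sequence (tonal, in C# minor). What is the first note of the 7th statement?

D#3

Unit = 4 notes; the statements start on C#4, B3, A3, moving down a 2nd each time.
Continuing: G#3 → F#3 → E3 → D#3. Statement 7 starts on D#3.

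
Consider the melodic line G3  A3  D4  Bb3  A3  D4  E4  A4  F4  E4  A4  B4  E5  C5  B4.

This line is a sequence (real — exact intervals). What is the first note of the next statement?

With a 5-note motive the entries are G3, D4, A4, each up a 5th from the previous.
The next head, up a 5th from A4, is E5.

E5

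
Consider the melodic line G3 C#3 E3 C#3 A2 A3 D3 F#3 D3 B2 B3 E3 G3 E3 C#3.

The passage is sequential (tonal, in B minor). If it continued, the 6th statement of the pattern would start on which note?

E4

With a 5-note motive the entries are G3, A3, B3, each up a 2nd from the previous.
Extending the heads up a 2nd: C#4 → D4 → E4.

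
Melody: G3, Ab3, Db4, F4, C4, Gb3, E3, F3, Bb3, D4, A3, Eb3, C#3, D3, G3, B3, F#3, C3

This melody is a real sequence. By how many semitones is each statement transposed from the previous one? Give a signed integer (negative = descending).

Taking 6-note groups, the heads are G3, E3, C#3: the pattern moves down a 3rd.
Counting half-steps from G3 to E3: -3.

-3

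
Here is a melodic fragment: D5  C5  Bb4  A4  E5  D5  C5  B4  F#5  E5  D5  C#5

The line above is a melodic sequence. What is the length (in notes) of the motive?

4

There are 12 notes; a 4-note unit gives 3 cells:
D5 C5 Bb4 A4 | E5 D5 C5 B4 | F#5 E5 D5 C#5
That's a consistent up a 2nd shift per cell, and no other grouping gives one.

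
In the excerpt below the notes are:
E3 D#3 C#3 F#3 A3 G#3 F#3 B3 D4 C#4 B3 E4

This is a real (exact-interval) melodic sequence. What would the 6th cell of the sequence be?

The 4-note cells begin on E3, A3, D4 — each up a 4th from the last.
Extending up a 4th: G4 → C5 → F5.
From F5 the exact shape gives F5 E5 D5 G5.

F5 E5 D5 G5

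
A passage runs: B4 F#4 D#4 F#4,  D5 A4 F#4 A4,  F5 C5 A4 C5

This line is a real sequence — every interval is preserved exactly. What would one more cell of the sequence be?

With a 4-note motive the entries are B4, D5, F5, each up a 3rd from the previous.
From Ab5 the exact shape gives Ab5 Eb5 C5 Eb5.

Ab5 Eb5 C5 Eb5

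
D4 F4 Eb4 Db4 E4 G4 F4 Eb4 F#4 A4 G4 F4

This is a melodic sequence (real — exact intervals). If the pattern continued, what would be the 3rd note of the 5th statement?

Grouping in 4s, the 3rd note of each cell is Eb4, F4, G4.
Carrying that up a 2nd forward: A4 → B4.

B4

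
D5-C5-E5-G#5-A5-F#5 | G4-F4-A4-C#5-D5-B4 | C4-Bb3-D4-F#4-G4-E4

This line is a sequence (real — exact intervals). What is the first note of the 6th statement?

Unit = 6 notes; the statements start on D5, G4, C4, moving down a 5th each time.
Extending the heads down a 5th: F3 → Bb2 → Eb2.

Eb2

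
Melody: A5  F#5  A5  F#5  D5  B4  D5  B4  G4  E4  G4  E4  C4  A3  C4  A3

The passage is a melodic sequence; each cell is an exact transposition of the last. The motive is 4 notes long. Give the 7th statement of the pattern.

Eb2 C2 Eb2 C2

Unit = 4 notes; the statements start on A5, D5, G4, C4, moving down a 5th each time.
Continuing the starts: F3 → Bb2 → Eb2.
Statement 7 starts on Eb2 and keeps the same exact contour: Eb2 C2 Eb2 C2.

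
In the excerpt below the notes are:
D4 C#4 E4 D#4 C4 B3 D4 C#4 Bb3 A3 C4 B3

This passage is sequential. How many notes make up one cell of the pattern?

4

There are 12 notes; a 4-note unit gives 3 cells:
D4 C#4 E4 D#4 | C4 B3 D4 C#4 | Bb3 A3 C4 B3
Each cell is the previous one down a 2nd — so the unit is 4 notes.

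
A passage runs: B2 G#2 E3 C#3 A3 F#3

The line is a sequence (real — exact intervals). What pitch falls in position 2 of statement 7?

D5

The unit is 2 notes. Position-2 pitches of the 3 shown cells: G#2, C#3, F#3.
Extending up a 4th: B3 → E4 → A4 → D5.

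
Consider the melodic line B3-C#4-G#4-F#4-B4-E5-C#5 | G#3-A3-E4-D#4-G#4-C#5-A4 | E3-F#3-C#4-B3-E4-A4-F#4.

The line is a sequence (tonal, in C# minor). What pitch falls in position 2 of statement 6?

With 7-note cells, note 2 of each statement runs C#4, A3, F#3.
Carrying that down a 3rd forward: D#3 → B2 → G#2.

G#2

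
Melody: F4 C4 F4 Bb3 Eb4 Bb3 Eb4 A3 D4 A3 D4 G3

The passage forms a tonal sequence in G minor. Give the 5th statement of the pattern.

The 4-note cells begin on F4, Eb4, D4 — each down a 2nd from the last.
Extending down a 2nd: C4 → Bb3.
Statement 5 starts on Bb3 and keeps the same diatonic contour: Bb3 F3 Bb3 Eb3.

Bb3 F3 Bb3 Eb3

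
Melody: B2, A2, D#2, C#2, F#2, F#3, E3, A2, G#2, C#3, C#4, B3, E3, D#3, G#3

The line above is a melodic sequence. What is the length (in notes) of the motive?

5

15 notes total. Splitting into 3 groups of 5:
B2 A2 D#2 C#2 F#2 | F#3 E3 A2 G#2 C#3 | C#4 B3 E3 D#3 G#3
That's a consistent up a 5th shift per cell, and no other grouping gives one.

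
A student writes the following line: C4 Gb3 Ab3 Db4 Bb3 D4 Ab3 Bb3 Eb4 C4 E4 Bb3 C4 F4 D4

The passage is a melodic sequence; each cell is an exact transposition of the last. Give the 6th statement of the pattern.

The 5-note cells begin on C4, D4, E4 — each up a 2nd from the last.
Carrying on: F#4 → G#4 → A#4.
So cell 6 is A#4 E4 F#4 B4 G#4.

A#4 E4 F#4 B4 G#4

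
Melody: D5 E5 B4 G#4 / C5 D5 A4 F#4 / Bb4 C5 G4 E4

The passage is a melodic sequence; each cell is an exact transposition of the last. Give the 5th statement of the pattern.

With a 4-note motive the entries are D5, C5, Bb4, each down a 2nd from the previous.
Extending down a 2nd: Ab4 → Gb4.
Statement 5 starts on Gb4 and keeps the same exact contour: Gb4 Ab4 Eb4 C4.

Gb4 Ab4 Eb4 C4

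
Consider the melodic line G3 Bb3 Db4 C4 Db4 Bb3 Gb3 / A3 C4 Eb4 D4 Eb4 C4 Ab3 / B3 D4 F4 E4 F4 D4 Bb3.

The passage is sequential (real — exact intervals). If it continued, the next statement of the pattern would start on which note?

Taking 7-note groups, the heads are G3, A3, B3: the pattern moves up a 2nd.
One more step up a 2nd gives C#4.

C#4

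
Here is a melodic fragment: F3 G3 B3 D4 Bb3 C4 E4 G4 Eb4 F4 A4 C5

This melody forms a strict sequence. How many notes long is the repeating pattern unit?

4

Try groups of 4 (3 cells in 12 notes):
F3 G3 B3 D4 | Bb3 C4 E4 G4 | Eb4 F4 A4 C5
Each cell is the previous one up a 4th — so the unit is 4 notes.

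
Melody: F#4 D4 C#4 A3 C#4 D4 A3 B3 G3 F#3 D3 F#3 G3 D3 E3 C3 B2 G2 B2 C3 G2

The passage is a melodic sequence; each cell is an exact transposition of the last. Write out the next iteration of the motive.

A2 F2 E2 C2 E2 F2 C2

The 7-note cells begin on F#4, B3, E3 — each down a 5th from the last.
So cell 4 is A2 F2 E2 C2 E2 F2 C2.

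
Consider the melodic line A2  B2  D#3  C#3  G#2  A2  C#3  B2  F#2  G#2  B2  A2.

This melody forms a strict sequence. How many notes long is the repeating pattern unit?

4

There are 12 notes; a 4-note unit gives 3 cells:
A2 B2 D#3 C#3 | G#2 A2 C#3 B2 | F#2 G#2 B2 A2
That's a consistent down a 2nd shift per cell, and no other grouping gives one.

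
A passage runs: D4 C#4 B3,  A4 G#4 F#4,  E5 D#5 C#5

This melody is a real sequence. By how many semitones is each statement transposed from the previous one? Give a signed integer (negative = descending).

Taking 3-note groups, the heads are D4, A4, E5: the pattern moves up a 5th.
Counting half-steps from D4 to A4: 7.

7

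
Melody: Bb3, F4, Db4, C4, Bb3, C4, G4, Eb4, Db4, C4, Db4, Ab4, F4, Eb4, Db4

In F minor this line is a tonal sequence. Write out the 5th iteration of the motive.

With a 5-note motive the entries are Bb3, C4, Db4, each up a 2nd from the previous.
Extending up a 2nd: Eb4 → F4.
Statement 5 starts on F4 and keeps the same diatonic contour: F4 C5 Ab4 G4 F4.

F4 C5 Ab4 G4 F4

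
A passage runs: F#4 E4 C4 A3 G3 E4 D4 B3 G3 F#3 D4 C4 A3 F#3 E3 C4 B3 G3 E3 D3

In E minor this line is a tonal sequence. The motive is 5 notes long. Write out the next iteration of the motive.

B3 A3 F#3 D3 C3

The 5-note cells begin on F#4, E4, D4, C4 — each down a 2nd from the last.
So cell 5 is B3 A3 F#3 D3 C3.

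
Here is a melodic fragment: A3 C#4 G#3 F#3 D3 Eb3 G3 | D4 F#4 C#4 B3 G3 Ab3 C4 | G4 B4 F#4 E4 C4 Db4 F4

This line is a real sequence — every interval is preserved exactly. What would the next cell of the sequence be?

C5 E5 B4 A4 F4 Gb4 Bb4

Taking 7-note groups, the heads are A3, D4, G4: the pattern moves up a 4th.
So cell 4 is C5 E5 B4 A4 F4 Gb4 Bb4.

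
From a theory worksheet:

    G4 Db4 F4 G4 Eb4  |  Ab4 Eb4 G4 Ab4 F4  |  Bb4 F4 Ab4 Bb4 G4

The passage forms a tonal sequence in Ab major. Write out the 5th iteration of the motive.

Db5 Ab4 C5 Db5 Bb4

With a 5-note motive the entries are G4, Ab4, Bb4, each up a 2nd from the previous.
Extending up a 2nd: C5 → Db5.
From Db5 the diatonic shape gives Db5 Ab4 C5 Db5 Bb4.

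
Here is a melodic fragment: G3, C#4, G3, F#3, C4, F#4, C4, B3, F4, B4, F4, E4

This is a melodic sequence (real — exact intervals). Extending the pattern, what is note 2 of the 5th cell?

Grouping in 4s, the 2nd note of each cell is C#4, F#4, B4.
Each moves up a 4th. Continuing: E5 → A5.

A5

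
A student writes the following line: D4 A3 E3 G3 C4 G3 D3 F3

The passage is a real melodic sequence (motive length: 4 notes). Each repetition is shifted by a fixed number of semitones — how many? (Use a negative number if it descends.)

-2

Taking 4-note groups, the heads are D4, C4: the pattern moves down a 2nd.
D4 to C4 spans -2 semitones.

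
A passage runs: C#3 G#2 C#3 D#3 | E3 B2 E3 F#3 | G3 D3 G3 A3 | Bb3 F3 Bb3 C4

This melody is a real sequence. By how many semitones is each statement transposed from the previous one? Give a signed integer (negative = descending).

Unit = 4 notes; the statements start on C#3, E3, G3, Bb3, moving up a 3rd each time.
C#3 to E3 spans +3 semitones.

3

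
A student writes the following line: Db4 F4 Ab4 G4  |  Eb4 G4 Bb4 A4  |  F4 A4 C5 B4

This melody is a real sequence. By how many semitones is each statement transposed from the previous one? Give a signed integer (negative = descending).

The 4-note cells begin on Db4, Eb4, F4 — each up a 2nd from the last.
Counting half-steps from Db4 to Eb4: 2.

2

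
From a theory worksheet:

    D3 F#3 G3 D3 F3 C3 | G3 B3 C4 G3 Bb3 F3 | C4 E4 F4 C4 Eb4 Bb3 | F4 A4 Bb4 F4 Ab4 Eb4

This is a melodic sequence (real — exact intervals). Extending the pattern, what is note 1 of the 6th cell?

With 6-note cells, note 1 of each statement runs D3, G3, C4, F4.
Carrying that up a 4th forward: Bb4 → Eb5.

Eb5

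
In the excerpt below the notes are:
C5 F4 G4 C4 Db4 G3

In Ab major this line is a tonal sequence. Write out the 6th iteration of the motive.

The 2-note cells begin on C5, G4, Db4 — each down a 4th from the last.
Extending down a 4th: Ab3 → Eb3 → Bb2.
So cell 6 is Bb2 Eb2.

Bb2 Eb2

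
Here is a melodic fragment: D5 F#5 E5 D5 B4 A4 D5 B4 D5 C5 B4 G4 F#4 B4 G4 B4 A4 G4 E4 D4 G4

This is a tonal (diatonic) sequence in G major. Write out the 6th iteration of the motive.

A3 C4 B3 A3 F#3 E3 A3

The 7-note cells begin on D5, B4, G4 — each down a 3rd from the last.
Carrying on: E4 → C4 → A3.
Statement 6 starts on A3 and keeps the same diatonic contour: A3 C4 B3 A3 F#3 E3 A3.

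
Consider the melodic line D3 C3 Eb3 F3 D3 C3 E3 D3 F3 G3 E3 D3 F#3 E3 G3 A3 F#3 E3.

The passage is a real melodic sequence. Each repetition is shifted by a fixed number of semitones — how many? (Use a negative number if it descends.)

2

Taking 6-note groups, the heads are D3, E3, F#3: the pattern moves up a 2nd.
D3→E3 is 52 − 50 = 2 semitones.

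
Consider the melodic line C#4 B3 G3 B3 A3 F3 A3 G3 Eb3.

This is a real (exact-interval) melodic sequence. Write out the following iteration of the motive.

G3 F3 Db3

The 3-note cells begin on C#4, B3, A3 — each down a 2nd from the last.
From G3 the exact shape gives G3 F3 Db3.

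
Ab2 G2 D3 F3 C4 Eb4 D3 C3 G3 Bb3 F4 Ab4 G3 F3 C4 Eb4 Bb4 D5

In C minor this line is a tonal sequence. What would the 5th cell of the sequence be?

With a 6-note motive the entries are Ab2, D3, G3, each up a 4th from the previous.
Carrying on: C4 → F4.
From F4 the diatonic shape gives F4 Eb4 Bb4 D5 Ab5 C6.

F4 Eb4 Bb4 D5 Ab5 C6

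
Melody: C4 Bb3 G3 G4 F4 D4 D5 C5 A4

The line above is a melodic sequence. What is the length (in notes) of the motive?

There are 9 notes; a 3-note unit gives 3 cells:
C4 Bb3 G3 | G4 F4 D4 | D5 C5 A4
That's a consistent up a 5th shift per cell, and no other grouping gives one.

3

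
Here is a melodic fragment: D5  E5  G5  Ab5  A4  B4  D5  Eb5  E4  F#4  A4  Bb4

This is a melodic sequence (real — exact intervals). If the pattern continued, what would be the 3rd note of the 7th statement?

With 4-note cells, note 3 of each statement runs G5, D5, A4.
Each moves down a 4th. Continuing: E4 → B3 → F#3 → C#3.

C#3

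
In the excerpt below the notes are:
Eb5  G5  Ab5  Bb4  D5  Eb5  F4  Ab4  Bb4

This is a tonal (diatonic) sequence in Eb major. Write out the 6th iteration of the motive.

D3 F3 G3

The 3-note cells begin on Eb5, Bb4, F4 — each down a 4th from the last.
Continuing the starts: C4 → G3 → D3.
From D3 the diatonic shape gives D3 F3 G3.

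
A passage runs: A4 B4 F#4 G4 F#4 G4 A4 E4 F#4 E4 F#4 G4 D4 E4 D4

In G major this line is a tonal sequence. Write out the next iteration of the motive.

The 5-note cells begin on A4, G4, F#4 — each down a 2nd from the last.
Statement 4 starts on E4 and keeps the same diatonic contour: E4 F#4 C4 D4 C4.

E4 F#4 C4 D4 C4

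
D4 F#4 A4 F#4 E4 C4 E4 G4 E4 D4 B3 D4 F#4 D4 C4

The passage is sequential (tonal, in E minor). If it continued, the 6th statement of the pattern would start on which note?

Unit = 5 notes; the statements start on D4, C4, B3, moving down a 2nd each time.
Extending the heads down a 2nd: A3 → G3 → F#3.

F#3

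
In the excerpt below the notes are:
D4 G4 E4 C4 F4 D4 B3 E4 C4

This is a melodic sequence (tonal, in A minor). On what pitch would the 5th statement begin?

G3

Taking 3-note groups, the heads are D4, C4, B3: the pattern moves down a 2nd.
Extending the heads down a 2nd: A3 → G3.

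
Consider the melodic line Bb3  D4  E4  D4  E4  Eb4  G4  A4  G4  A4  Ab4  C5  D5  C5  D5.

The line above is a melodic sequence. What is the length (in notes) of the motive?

There are 15 notes; a 5-note unit gives 3 cells:
Bb3 D4 E4 D4 E4 | Eb4 G4 A4 G4 A4 | Ab4 C5 D5 C5 D5
That's a consistent up a 4th shift per cell, and no other grouping gives one.

5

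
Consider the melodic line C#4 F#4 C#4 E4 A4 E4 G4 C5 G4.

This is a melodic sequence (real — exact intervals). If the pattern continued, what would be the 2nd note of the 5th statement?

Grouping in 3s, the 2nd note of each cell is F#4, A4, C5.
Extending up a 3rd: Eb5 → Gb5.

Gb5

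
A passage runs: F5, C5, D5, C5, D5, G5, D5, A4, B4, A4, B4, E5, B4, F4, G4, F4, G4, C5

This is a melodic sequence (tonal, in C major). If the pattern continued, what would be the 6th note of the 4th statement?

The unit is 6 notes. Position-6 pitches of the 3 shown cells: G5, E5, C5.
From C5, down a 3rd gives A4.

A4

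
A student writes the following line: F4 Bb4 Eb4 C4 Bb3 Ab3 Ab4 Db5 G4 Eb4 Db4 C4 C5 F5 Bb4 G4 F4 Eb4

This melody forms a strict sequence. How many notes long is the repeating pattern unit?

6

There are 18 notes; a 6-note unit gives 3 cells:
F4 Bb4 Eb4 C4 Bb3 Ab3 | Ab4 Db5 G4 Eb4 Db4 C4 | C5 F5 Bb4 G4 F4 Eb4
Each cell is the previous one up a 3rd — so the unit is 6 notes.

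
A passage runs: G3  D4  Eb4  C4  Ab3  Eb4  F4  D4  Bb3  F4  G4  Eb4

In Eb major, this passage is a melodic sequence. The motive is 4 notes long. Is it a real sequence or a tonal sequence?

Every note is diatonic to Eb major.
Cell 1 has +1 semitones from note 2 to 3, but cell 2 has +2 — the interval quality changes while the contour stays the same, which is the hallmark of a tonal sequence.

tonal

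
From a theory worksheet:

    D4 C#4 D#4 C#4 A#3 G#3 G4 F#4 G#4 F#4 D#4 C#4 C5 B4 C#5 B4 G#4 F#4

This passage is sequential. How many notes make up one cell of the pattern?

There are 18 notes; a 6-note unit gives 3 cells:
D4 C#4 D#4 C#4 A#3 G#3 | G4 F#4 G#4 F#4 D#4 C#4 | C5 B4 C#5 B4 G#4 F#4
Every group is a transposition up a 4th of the one before; no shorter unit works.

6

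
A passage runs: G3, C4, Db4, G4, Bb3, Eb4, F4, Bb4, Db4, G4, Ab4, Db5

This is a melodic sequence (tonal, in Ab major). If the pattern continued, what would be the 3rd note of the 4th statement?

The unit is 4 notes. Position-3 pitches of the 3 shown cells: Db4, F4, Ab4.
One more up a 3rd gives C5.

C5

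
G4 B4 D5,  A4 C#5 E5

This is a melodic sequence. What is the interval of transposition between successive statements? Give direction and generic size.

up a 2nd

Unit = 3 notes; the statements start on G4, A4, moving up a 2nd each time.
From G4 to A4: up a 2nd.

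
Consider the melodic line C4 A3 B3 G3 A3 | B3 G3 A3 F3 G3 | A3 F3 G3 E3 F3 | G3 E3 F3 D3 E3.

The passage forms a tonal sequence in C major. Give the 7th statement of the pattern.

D3 B2 C3 A2 B2

With a 5-note motive the entries are C4, B3, A3, G3, each down a 2nd from the previous.
Extending down a 2nd: F3 → E3 → D3.
From D3 the diatonic shape gives D3 B2 C3 A2 B2.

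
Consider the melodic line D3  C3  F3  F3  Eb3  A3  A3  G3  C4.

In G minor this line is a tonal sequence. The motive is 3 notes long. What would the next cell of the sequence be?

Unit = 3 notes; the statements start on D3, F3, A3, moving up a 3rd each time.
Statement 4 starts on C4 and keeps the same diatonic contour: C4 Bb3 Eb4.

C4 Bb3 Eb4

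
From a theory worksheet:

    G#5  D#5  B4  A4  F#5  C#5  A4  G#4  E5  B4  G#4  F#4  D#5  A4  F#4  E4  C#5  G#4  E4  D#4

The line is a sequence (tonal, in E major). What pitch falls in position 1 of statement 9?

F#4

The unit is 4 notes. Position-1 pitches of the 5 shown cells: G#5, F#5, E5, D#5, C#5.
Extending down a 2nd: B4 → A4 → G#4 → F#4.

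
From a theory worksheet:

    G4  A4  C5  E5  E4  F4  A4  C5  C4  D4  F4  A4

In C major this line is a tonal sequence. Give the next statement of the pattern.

A3 B3 D4 F4

With a 4-note motive the entries are G4, E4, C4, each down a 3rd from the previous.
Statement 4 starts on A3 and keeps the same diatonic contour: A3 B3 D4 F4.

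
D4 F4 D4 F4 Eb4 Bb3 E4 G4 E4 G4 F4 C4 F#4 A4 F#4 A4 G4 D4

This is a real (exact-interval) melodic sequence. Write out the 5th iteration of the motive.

A#4 C#5 A#4 C#5 B4 F#4

With a 6-note motive the entries are D4, E4, F#4, each up a 2nd from the previous.
Extending up a 2nd: G#4 → A#4.
So cell 5 is A#4 C#5 A#4 C#5 B4 F#4.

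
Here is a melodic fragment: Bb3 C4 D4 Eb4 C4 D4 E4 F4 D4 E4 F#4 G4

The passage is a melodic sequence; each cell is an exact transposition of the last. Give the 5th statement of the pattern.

F#4 G#4 A#4 B4

The 4-note cells begin on Bb3, C4, D4 — each up a 2nd from the last.
Carrying on: E4 → F#4.
Statement 5 starts on F#4 and keeps the same exact contour: F#4 G#4 A#4 B4.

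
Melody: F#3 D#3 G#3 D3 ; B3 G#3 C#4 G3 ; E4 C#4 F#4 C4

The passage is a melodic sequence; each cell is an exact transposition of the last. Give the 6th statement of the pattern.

G5 E5 A5 Eb5

Unit = 4 notes; the statements start on F#3, B3, E4, moving up a 4th each time.
Extending up a 4th: A4 → D5 → G5.
From G5 the exact shape gives G5 E5 A5 Eb5.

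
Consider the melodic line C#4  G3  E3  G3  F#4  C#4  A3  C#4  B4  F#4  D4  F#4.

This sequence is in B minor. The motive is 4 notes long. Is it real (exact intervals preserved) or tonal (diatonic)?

tonal

Every note is diatonic to B minor.
Cell 1 has -6 semitones from note 1 to 2, but cell 2 has -5 — the interval quality changes while the contour stays the same, which is the hallmark of a tonal sequence.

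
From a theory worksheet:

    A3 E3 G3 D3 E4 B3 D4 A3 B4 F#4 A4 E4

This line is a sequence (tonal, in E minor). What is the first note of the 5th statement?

C6

Unit = 4 notes; the statements start on A3, E4, B4, moving up a 5th each time.
Extending the heads up a 5th: F#5 → C6.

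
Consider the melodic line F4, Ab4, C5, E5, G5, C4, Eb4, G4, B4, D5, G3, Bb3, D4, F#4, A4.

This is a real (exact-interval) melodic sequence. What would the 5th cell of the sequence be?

With a 5-note motive the entries are F4, C4, G3, each down a 4th from the previous.
Continuing the starts: D3 → A2.
From A2 the exact shape gives A2 C3 E3 G#3 B3.

A2 C3 E3 G#3 B3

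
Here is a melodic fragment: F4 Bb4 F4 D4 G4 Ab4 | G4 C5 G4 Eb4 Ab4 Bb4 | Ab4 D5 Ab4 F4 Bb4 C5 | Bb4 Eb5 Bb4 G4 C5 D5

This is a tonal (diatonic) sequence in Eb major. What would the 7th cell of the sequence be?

Eb5 Ab5 Eb5 C5 F5 G5

With a 6-note motive the entries are F4, G4, Ab4, Bb4, each up a 2nd from the previous.
Continuing the starts: C5 → D5 → Eb5.
So cell 7 is Eb5 Ab5 Eb5 C5 F5 G5.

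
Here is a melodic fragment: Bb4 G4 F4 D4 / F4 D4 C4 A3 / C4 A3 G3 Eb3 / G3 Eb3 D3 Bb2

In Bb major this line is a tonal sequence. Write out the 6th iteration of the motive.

The 4-note cells begin on Bb4, F4, C4, G3 — each down a 4th from the last.
Extending down a 4th: D3 → A2.
From A2 the diatonic shape gives A2 F2 Eb2 C2.

A2 F2 Eb2 C2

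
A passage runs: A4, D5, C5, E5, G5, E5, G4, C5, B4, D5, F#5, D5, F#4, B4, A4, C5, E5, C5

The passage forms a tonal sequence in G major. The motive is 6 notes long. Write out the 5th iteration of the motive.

The 6-note cells begin on A4, G4, F#4 — each down a 2nd from the last.
Continuing the starts: E4 → D4.
From D4 the diatonic shape gives D4 G4 F#4 A4 C5 A4.

D4 G4 F#4 A4 C5 A4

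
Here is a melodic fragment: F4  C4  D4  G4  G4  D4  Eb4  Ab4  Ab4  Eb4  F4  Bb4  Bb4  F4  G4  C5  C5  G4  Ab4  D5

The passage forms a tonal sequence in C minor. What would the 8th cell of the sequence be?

F5 C5 D5 G5

Taking 4-note groups, the heads are F4, G4, Ab4, Bb4, C5: the pattern moves up a 2nd.
Continuing the starts: D5 → Eb5 → F5.
From F5 the diatonic shape gives F5 C5 D5 G5.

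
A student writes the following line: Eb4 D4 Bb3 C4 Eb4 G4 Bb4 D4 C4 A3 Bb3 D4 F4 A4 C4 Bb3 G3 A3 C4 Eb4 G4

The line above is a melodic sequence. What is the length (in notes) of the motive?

7

21 notes total. Splitting into 3 groups of 7:
Eb4 D4 Bb3 C4 Eb4 G4 Bb4 | D4 C4 A3 Bb3 D4 F4 A4 | C4 Bb3 G3 A3 C4 Eb4 G4
Every group is a transposition down a 2nd of the one before; no shorter unit works.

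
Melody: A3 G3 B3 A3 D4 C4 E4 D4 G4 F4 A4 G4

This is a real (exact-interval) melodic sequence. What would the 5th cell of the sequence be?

F5 Eb5 G5 F5

With a 4-note motive the entries are A3, D4, G4, each up a 4th from the previous.
Extending up a 4th: C5 → F5.
From F5 the exact shape gives F5 Eb5 G5 F5.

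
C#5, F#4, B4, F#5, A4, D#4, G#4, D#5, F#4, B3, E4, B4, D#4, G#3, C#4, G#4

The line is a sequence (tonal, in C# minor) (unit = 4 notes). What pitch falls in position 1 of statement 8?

Grouping in 4s, the 1st note of each cell is C#5, A4, F#4, D#4.
Extending down a 3rd: B3 → G#3 → E3 → C#3.

C#3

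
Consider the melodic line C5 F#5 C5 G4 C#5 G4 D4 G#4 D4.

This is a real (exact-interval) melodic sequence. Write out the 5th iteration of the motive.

E3 A#3 E3

Unit = 3 notes; the statements start on C5, G4, D4, moving down a 4th each time.
Continuing the starts: A3 → E3.
Statement 5 starts on E3 and keeps the same exact contour: E3 A#3 E3.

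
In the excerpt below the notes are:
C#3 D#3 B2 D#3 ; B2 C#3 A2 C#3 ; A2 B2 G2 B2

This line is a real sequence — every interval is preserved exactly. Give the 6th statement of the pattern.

Taking 4-note groups, the heads are C#3, B2, A2: the pattern moves down a 2nd.
Extending down a 2nd: G2 → F2 → Eb2.
So cell 6 is Eb2 F2 Db2 F2.

Eb2 F2 Db2 F2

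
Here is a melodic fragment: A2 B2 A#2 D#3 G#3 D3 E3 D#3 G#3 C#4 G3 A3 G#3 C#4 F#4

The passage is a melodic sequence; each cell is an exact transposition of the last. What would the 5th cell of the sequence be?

F4 G4 F#4 B4 E5

With a 5-note motive the entries are A2, D3, G3, each up a 4th from the previous.
Carrying on: C4 → F4.
From F4 the exact shape gives F4 G4 F#4 B4 E5.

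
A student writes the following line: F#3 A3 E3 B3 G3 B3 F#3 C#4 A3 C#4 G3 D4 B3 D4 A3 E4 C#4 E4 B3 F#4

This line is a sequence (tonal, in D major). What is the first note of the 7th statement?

E4

Unit = 4 notes; the statements start on F#3, G3, A3, B3, C#4, moving up a 2nd each time.
Continuing: D4 → E4. Statement 7 starts on E4.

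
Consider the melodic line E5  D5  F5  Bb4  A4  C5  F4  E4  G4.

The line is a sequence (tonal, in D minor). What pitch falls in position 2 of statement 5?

F3

The unit is 3 notes. Position-2 pitches of the 3 shown cells: D5, A4, E4.
Extending down a 4th: Bb3 → F3.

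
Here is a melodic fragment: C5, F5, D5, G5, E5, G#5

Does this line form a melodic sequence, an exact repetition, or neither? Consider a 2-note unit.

Note 2 of cell 3 is G#5; if this were a sequence it would be A5. No unit length gives a consistent transposition pattern.

neither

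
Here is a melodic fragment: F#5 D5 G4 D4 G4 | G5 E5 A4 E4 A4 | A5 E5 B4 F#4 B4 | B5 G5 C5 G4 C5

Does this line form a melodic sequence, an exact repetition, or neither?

Note 2 of cell 3 is E5; if this were a sequence it would be F#5. No unit length gives a consistent transposition pattern.

neither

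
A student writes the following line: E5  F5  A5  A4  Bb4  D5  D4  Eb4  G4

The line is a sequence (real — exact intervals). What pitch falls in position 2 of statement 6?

With 3-note cells, note 2 of each statement runs F5, Bb4, Eb4.
Each moves down a 5th. Continuing: Ab3 → Db3 → Gb2.

Gb2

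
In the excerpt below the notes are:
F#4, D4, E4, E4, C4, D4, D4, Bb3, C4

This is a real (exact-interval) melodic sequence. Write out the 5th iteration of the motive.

Bb3 Gb3 Ab3

Taking 3-note groups, the heads are F#4, E4, D4: the pattern moves down a 2nd.
Carrying on: C4 → Bb3.
So cell 5 is Bb3 Gb3 Ab3.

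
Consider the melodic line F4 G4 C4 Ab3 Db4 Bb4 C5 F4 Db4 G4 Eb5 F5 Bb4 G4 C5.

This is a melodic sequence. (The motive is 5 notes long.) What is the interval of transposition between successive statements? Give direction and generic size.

up a 4th

The 5-note cells begin on F4, Bb4, Eb5 — each up a 4th from the last.
From F4 to Bb4: up a 4th.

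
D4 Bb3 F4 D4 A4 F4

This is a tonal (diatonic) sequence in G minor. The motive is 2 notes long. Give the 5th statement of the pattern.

Taking 2-note groups, the heads are D4, F4, A4: the pattern moves up a 3rd.
Continuing the starts: C5 → Eb5.
So cell 5 is Eb5 C5.

Eb5 C5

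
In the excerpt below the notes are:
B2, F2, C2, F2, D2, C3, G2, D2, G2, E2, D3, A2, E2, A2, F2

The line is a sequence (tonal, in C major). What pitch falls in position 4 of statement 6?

D3

Grouping in 5s, the 4th note of each cell is F2, G2, A2.
Each moves up a 2nd. Continuing: B2 → C3 → D3.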